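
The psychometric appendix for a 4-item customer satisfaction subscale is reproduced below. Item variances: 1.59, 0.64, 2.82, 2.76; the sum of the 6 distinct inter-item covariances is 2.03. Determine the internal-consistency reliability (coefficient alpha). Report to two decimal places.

sum of item variances = 1.59 + 0.64 + 2.82 + 2.76 = 7.81
Sum of distinct covariances = 2.03
total variance = sum of item variances + 2·Σcov = 7.81 + 2 × 2.03 = 11.87
α = (4/3)·(1 − 7.81/11.87) = 0.46

α = 0.46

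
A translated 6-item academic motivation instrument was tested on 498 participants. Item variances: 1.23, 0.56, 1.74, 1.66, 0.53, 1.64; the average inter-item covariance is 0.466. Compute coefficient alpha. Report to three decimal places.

Σσ²ᵢ = 1.23 + 0.56 + 1.74 + 1.66 + 0.53 + 1.64 = 7.36
Sum of the 15 distinct covariances = 15 × 0.466 = 6.990
Var(T) = Σσ²ᵢ + 2·Σcov = 7.36 + 2 × 6.990 = 21.340
α = (6/5)·(1 − 7.36/21.340) = 0.786

α = 0.786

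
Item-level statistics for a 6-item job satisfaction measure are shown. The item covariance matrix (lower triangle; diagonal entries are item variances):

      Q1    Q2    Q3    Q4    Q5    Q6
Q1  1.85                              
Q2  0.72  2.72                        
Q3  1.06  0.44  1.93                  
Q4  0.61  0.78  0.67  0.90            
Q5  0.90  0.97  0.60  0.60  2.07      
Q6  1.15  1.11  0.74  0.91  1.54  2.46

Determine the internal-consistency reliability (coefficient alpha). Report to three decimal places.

sum of item variances = 1.85 + 2.72 + 1.93 + 0.90 + 2.07 + 2.46 = 11.93
Sum of off-diagonal covariances = 12.80
σ²_total = 11.93 + 2 × 12.80 = 37.53
α = (k/(k−1))·(1 − sum of item variances/σ²_total) = (6/5)·(1 − 11.93/37.53) = 0.819

α = 0.819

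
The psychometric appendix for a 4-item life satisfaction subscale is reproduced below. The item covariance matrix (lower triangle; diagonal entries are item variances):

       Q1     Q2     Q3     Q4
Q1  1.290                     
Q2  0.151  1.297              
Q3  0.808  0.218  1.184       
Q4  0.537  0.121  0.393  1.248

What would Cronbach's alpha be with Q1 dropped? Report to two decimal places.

Remaining items: Q2, Q3, Q4 (k = 3).
sum of item variances = 1.297 + 1.184 + 1.248 = 3.729
total variance = 3.729 + 2 × 0.732 = 5.193
α (item deleted) = (3/2)·(1 − 3.729/5.193) = 0.42

α = 0.42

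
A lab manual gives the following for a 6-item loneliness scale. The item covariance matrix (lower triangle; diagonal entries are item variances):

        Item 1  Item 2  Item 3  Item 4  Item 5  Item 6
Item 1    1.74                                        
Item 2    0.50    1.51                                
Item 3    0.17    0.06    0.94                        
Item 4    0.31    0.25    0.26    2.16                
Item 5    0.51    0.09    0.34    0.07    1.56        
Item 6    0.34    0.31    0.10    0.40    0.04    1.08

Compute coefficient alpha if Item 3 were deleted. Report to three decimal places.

Remaining items: Item 1, Item 2, Item 4, Item 5, Item 6 (k = 5).
Σσᵢ² = 1.74 + 1.51 + 2.16 + 1.56 + 1.08 = 8.05
σ²_total = 8.05 + 2 × 2.82 = 13.69
α (item deleted) = (5/4)·(1 − 8.05/13.69) = 0.515

α = 0.515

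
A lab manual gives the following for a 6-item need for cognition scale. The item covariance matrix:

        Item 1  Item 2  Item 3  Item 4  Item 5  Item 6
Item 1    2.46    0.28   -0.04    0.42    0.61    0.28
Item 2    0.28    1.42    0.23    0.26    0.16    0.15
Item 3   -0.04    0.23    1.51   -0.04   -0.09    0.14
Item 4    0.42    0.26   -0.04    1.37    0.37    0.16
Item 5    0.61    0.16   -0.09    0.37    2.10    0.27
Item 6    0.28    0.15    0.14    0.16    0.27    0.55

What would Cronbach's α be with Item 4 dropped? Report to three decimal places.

Remaining items: Item 1, Item 2, Item 3, Item 5, Item 6 (k = 5).
Σσᵢ² = 2.46 + 1.42 + 1.51 + 2.10 + 0.55 = 8.04
Var(T) = 8.04 + 2 × 1.99 = 12.02
α (item deleted) = (5/4)·(1 − 8.04/12.02) = 0.414

α = 0.414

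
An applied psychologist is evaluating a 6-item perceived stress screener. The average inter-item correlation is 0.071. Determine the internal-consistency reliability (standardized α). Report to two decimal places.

α = 0.31

Standardized α = k·r̄ / (1 + (k−1)·r̄) = 6 × 0.071 / (1 + 5 × 0.071)
  = 0.4260 / 1.3550 = 0.31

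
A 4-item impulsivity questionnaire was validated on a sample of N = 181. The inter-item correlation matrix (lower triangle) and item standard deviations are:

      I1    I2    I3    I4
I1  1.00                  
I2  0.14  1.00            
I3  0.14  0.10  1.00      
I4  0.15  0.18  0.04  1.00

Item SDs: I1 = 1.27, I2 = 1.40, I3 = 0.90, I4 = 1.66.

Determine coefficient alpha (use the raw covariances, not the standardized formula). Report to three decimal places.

Σσ²ᵢ = 1.27² + 1.40² + 0.90² + 1.66² = 7.1385
Covariances σ_ij = r_ij · s_i · s_j:
  σ(I1,I2) = 0.14 × 1.27 × 1.40 = 0.2489
  σ(I1,I3) = 0.14 × 1.27 × 0.90 = 0.1600
  σ(I1,I4) = 0.15 × 1.27 × 1.66 = 0.3162
  σ(I2,I3) = 0.10 × 1.40 × 0.90 = 0.1260
  σ(I2,I4) = 0.18 × 1.40 × 1.66 = 0.4183
  σ(I3,I4) = 0.04 × 0.90 × 1.66 = 0.0598
σ²_T = Σσ²ᵢ + 2·Σσ_ij = 7.1385 + 2 × 1.3292 = 9.7969
α = (4/3)·(1 − 7.1385/9.7969) = 0.362

coefficient alpha = 0.362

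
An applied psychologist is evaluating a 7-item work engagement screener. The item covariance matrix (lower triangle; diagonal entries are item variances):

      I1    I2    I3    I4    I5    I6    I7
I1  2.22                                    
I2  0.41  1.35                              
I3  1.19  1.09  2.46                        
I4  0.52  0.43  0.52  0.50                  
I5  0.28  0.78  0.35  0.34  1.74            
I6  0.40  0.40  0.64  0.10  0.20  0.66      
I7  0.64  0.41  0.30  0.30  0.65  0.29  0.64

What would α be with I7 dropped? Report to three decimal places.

α = 0.758

Remaining items: I1, I2, I3, I4, I5, I6 (k = 6).
ΣVar(i) = 2.22 + 1.35 + 2.46 + 0.50 + 1.74 + 0.66 = 8.93
σ²_T = 8.93 + 2 × 7.65 = 24.23
α (item deleted) = (6/5)·(1 − 8.93/24.23) = 0.758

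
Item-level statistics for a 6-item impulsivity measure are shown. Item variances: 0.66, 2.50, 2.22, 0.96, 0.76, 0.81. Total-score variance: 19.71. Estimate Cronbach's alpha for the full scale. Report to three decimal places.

α = 0.718

Σσ²ᵢ = 0.66 + 2.50 + 2.22 + 0.96 + 0.76 + 0.81 = 7.91
α = (k/(k−1))·(1 − Σσ²ᵢ/σ²_total) = (6/5)·(1 − 7.91/19.71) = 0.718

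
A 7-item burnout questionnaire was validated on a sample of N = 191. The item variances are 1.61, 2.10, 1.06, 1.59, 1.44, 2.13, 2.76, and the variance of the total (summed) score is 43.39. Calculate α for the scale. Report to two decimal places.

α = 0.83

Σσᵢ² = 1.61 + 2.10 + 1.06 + 1.59 + 1.44 + 2.13 + 2.76 = 12.69
α = (k/(k−1))·(1 − Σσᵢ²/σ²_T) = (7/6)·(1 − 12.69/43.39) = 0.83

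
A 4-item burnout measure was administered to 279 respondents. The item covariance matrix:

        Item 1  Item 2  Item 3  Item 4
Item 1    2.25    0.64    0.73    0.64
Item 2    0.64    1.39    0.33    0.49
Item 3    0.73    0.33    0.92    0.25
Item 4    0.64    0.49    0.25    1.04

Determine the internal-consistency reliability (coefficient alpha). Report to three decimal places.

ΣVar(i) = 2.25 + 1.39 + 0.92 + 1.04 = 5.60
Σ_{i<j} σ_ij = 3.08
Var(T) = 5.60 + 2 × 3.08 = 11.76
α = (k/(k−1))·(1 − ΣVar(i)/Var(T)) = (4/3)·(1 − 5.60/11.76) = 0.698

coefficient alpha = 0.698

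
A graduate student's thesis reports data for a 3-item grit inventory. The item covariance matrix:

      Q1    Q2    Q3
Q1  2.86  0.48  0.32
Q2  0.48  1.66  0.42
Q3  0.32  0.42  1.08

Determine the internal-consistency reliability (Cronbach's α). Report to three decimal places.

Cronbach's α = 0.455

ΣVar(i) = 2.86 + 1.66 + 1.08 = 5.60
Sum of off-diagonal covariances = 1.22
σ²_total = 5.60 + 2 × 1.22 = 8.04
α = (k/(k−1))·(1 − ΣVar(i)/σ²_total) = (3/2)·(1 − 5.60/8.04) = 0.455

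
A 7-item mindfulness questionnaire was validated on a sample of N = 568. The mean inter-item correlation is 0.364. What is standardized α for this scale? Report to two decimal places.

Standardized α = k·r̄ / (1 + (k−1)·r̄) = 7 × 0.364 / (1 + 6 × 0.364)
  = 2.5480 / 3.1840 = 0.80

standardized α = 0.80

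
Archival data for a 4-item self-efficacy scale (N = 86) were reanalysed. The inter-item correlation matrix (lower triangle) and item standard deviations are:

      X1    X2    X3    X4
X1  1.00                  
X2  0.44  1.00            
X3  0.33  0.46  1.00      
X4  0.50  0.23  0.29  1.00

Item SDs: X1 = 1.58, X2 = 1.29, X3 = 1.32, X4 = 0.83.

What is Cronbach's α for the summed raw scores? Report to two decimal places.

α = 0.69

Σσ²ᵢ = 1.58² + 1.29² + 1.32² + 0.83² = 6.5918
Covariances σ_ij = r_ij · s_i · s_j:
  σ(X1,X2) = 0.44 × 1.58 × 1.29 = 0.8968
  σ(X1,X3) = 0.33 × 1.58 × 1.32 = 0.6882
  σ(X1,X4) = 0.50 × 1.58 × 0.83 = 0.6557
  σ(X2,X3) = 0.46 × 1.29 × 1.32 = 0.7833
  σ(X2,X4) = 0.23 × 1.29 × 0.83 = 0.2463
  σ(X3,X4) = 0.29 × 1.32 × 0.83 = 0.3177
σ²_T = Σσ²ᵢ + 2·Σσ_ij = 6.5918 + 2 × 3.5880 = 13.7678
α = (4/3)·(1 − 6.5918/13.7678) = 0.69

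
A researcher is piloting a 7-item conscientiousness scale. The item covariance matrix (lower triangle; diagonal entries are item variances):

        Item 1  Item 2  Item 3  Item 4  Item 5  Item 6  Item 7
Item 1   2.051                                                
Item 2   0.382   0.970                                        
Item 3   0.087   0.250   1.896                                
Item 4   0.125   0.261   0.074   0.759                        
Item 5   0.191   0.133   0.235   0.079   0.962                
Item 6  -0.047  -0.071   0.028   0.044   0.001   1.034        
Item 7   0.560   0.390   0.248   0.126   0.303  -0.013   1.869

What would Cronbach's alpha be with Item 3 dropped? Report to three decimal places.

α = 0.470

Remaining items: Item 1, Item 2, Item 4, Item 5, Item 6, Item 7 (k = 6).
ΣVar(i) = 2.051 + 0.970 + 0.759 + 0.962 + 1.034 + 1.869 = 7.645
σ²_T = 7.645 + 2 × 2.464 = 12.573
α (item deleted) = (6/5)·(1 − 7.645/12.573) = 0.470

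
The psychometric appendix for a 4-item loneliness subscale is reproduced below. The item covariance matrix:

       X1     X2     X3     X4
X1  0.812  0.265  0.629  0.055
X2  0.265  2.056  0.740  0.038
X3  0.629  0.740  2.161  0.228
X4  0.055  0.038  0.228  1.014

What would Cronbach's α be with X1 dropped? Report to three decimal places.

Remaining items: X2, X3, X4 (k = 3).
sum of item variances = 2.056 + 2.161 + 1.014 = 5.231
Var(T) = 5.231 + 2 × 1.006 = 7.243
α (item deleted) = (3/2)·(1 − 5.231/7.243) = 0.417

α = 0.417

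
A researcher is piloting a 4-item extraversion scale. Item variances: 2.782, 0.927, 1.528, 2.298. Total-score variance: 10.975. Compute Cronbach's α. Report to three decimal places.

Cronbach's α = 0.418

Σσ²ᵢ = 2.782 + 0.927 + 1.528 + 2.298 = 7.535
α = (k/(k−1))·(1 − Σσ²ᵢ/σ²_T) = (4/3)·(1 − 7.535/10.975) = 0.418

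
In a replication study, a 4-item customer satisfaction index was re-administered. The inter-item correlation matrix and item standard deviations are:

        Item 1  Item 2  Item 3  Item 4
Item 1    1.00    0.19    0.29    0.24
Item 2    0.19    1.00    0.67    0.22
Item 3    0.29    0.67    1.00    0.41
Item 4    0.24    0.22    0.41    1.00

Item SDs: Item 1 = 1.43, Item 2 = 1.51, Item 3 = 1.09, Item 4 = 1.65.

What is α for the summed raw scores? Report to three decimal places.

α = 0.641

Σσ²ᵢ = 1.43² + 1.51² + 1.09² + 1.65² = 8.2356
Covariances σ_ij = r_ij · s_i · s_j:
  σ(Item 1,Item 2) = 0.19 × 1.43 × 1.51 = 0.4103
  σ(Item 1,Item 3) = 0.29 × 1.43 × 1.09 = 0.4520
  σ(Item 1,Item 4) = 0.24 × 1.43 × 1.65 = 0.5663
  σ(Item 2,Item 3) = 0.67 × 1.51 × 1.09 = 1.1028
  σ(Item 2,Item 4) = 0.22 × 1.51 × 1.65 = 0.5481
  σ(Item 3,Item 4) = 0.41 × 1.09 × 1.65 = 0.7374
σ²_T = Σσ²ᵢ + 2·Σσ_ij = 8.2356 + 2 × 3.8169 = 15.8694
α = (4/3)·(1 − 8.2356/15.8694) = 0.641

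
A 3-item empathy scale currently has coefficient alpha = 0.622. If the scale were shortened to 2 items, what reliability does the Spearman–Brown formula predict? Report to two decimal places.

Length factor m = 2/3 = 0.6667
α' = m·α / (1 − (1−m)·α)
   = 2/3 × 0.622 / (1 − (1 − 2/3) × 0.622)
   = 0.4147 / 0.7927 = 0.52

predicted reliability = 0.52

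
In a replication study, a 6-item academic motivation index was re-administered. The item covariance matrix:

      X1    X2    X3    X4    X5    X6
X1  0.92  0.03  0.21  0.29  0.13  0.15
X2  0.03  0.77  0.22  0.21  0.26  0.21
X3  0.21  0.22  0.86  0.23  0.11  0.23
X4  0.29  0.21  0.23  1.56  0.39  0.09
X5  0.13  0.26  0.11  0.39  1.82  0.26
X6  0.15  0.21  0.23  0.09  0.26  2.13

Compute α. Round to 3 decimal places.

α = 0.514

Σσᵢ² = 0.92 + 0.77 + 0.86 + 1.56 + 1.82 + 2.13 = 8.06
Sum of the distinct covariances = 3.02
Var(T) = 8.06 + 2 × 3.02 = 14.10
α = (k/(k−1))·(1 − Σσᵢ²/Var(T)) = (6/5)·(1 − 8.06/14.10) = 0.514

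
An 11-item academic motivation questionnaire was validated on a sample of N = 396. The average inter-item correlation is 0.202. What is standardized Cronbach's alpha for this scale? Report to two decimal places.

α = 0.74

Standardized α = k·r̄ / (1 + (k−1)·r̄) = 11 × 0.202 / (1 + 10 × 0.202)
  = 2.2220 / 3.0200 = 0.74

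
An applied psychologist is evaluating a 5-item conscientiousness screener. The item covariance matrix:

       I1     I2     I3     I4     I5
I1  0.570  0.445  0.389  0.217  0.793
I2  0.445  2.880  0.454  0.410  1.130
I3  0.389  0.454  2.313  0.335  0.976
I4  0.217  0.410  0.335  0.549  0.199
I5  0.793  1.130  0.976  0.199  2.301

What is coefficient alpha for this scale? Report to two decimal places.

coefficient alpha = 0.69

sum of item variances = 0.570 + 2.880 + 2.313 + 0.549 + 2.301 = 8.613
Sum of off-diagonal covariances = 5.348
σ²_total = 8.613 + 2 × 5.348 = 19.309
α = (k/(k−1))·(1 − sum of item variances/σ²_total) = (5/4)·(1 − 8.613/19.309) = 0.69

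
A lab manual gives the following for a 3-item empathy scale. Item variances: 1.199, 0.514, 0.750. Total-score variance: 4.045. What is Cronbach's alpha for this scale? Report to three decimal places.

sum of item variances = 1.199 + 0.514 + 0.750 = 2.463
α = (k/(k−1))·(1 − sum of item variances/total variance) = (3/2)·(1 − 2.463/4.045) = 0.587

Cronbach's alpha = 0.587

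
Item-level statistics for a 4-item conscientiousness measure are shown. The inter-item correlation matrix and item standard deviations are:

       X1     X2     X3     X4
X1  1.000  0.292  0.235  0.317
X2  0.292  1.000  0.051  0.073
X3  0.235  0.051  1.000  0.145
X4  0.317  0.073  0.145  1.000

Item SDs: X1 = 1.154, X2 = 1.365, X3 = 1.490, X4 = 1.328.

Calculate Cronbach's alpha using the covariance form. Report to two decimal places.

Cronbach's alpha = 0.46

Σσ²ᵢ = 1.154² + 1.365² + 1.490² + 1.328² = 7.1786
Covariances σ_ij = r_ij · s_i · s_j:
  σ(X1,X2) = 0.292 × 1.154 × 1.365 = 0.4600
  σ(X1,X3) = 0.235 × 1.154 × 1.490 = 0.4041
  σ(X1,X4) = 0.317 × 1.154 × 1.328 = 0.4858
  σ(X2,X3) = 0.051 × 1.365 × 1.490 = 0.1037
  σ(X2,X4) = 0.073 × 1.365 × 1.328 = 0.1323
  σ(X3,X4) = 0.145 × 1.490 × 1.328 = 0.2869
σ²_T = Σσ²ᵢ + 2·Σσ_ij = 7.1786 + 2 × 1.8728 = 10.9242
α = (4/3)·(1 − 7.1786/10.9242) = 0.46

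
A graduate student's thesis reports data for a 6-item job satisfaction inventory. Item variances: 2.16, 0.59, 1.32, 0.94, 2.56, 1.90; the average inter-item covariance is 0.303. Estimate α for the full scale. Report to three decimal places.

Σσ²ᵢ = 2.16 + 0.59 + 1.32 + 0.94 + 2.56 + 1.90 = 9.47
Sum of the 15 distinct covariances = 15 × 0.303 = 4.545
total variance = Σσ²ᵢ + 2·Σcov = 9.47 + 2 × 4.545 = 18.560
α = (6/5)·(1 − 9.47/18.560) = 0.588

α = 0.588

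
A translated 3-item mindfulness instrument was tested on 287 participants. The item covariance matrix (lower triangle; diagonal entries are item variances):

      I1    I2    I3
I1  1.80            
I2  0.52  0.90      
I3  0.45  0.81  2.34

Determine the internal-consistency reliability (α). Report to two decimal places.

Σσ²ᵢ = 1.80 + 0.90 + 2.34 = 5.04
Σ_{i<j} σ_ij = 1.78
total variance = 5.04 + 2 × 1.78 = 8.60
α = (k/(k−1))·(1 − Σσ²ᵢ/total variance) = (3/2)·(1 − 5.04/8.60) = 0.62

α = 0.62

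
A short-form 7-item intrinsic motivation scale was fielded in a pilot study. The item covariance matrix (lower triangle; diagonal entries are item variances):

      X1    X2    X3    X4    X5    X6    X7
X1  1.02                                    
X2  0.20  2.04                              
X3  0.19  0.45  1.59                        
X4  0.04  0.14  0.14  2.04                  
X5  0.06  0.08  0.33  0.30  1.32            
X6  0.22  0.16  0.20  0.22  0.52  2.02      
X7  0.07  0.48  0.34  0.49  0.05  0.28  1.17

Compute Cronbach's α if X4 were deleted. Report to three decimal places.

Remaining items: X1, X2, X3, X5, X6, X7 (k = 6).
sum of item variances = 1.02 + 2.04 + 1.59 + 1.32 + 2.02 + 1.17 = 9.16
Var(T) = 9.16 + 2 × 3.63 = 16.42
α (item deleted) = (6/5)·(1 − 9.16/16.42) = 0.531

α = 0.531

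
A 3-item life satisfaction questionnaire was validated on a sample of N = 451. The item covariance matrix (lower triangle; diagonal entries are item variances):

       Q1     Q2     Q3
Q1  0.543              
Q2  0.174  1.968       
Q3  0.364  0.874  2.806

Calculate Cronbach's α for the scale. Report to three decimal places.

ΣVar(i) = 0.543 + 1.968 + 2.806 = 5.317
Sum of off-diagonal covariances = 1.412
σ²_total = 5.317 + 2 × 1.412 = 8.141
α = (k/(k−1))·(1 − ΣVar(i)/σ²_total) = (3/2)·(1 − 5.317/8.141) = 0.520

Cronbach's α = 0.520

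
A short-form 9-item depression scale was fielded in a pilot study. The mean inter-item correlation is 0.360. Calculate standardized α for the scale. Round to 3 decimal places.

Standardized α = k·r̄ / (1 + (k−1)·r̄) = 9 × 0.360 / (1 + 8 × 0.360)
  = 3.2400 / 3.8800 = 0.835

α = 0.835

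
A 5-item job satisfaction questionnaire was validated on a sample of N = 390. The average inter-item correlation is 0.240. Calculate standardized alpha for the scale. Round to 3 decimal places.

standardized alpha = 0.612

Standardized α = k·r̄ / (1 + (k−1)·r̄) = 5 × 0.240 / (1 + 4 × 0.240)
  = 1.2000 / 1.9600 = 0.612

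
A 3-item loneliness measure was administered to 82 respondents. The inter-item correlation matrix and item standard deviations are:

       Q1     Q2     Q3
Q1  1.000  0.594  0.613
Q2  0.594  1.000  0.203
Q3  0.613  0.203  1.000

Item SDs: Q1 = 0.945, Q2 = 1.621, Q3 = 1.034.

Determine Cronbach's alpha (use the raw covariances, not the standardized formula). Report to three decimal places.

α = 0.669

Σσ²ᵢ = 0.945² + 1.621² + 1.034² = 4.5898
Covariances σ_ij = r_ij · s_i · s_j:
  σ(Q1,Q2) = 0.594 × 0.945 × 1.621 = 0.9099
  σ(Q1,Q3) = 0.613 × 0.945 × 1.034 = 0.5990
  σ(Q2,Q3) = 0.203 × 1.621 × 1.034 = 0.3403
σ²_T = Σσ²ᵢ + 2·Σσ_ij = 4.5898 + 2 × 1.8492 = 8.2882
α = (3/2)·(1 − 4.5898/8.2882) = 0.669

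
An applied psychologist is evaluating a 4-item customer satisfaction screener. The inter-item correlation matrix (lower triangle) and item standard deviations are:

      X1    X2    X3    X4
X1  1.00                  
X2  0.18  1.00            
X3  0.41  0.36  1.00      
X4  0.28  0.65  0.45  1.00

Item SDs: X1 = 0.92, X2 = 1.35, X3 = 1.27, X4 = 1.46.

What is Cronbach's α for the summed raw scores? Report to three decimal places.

Σσ²ᵢ = 0.92² + 1.35² + 1.27² + 1.46² = 6.4134
Covariances σ_ij = r_ij · s_i · s_j:
  σ(X1,X2) = 0.18 × 0.92 × 1.35 = 0.2236
  σ(X1,X3) = 0.41 × 0.92 × 1.27 = 0.4790
  σ(X1,X4) = 0.28 × 0.92 × 1.46 = 0.3761
  σ(X2,X3) = 0.36 × 1.35 × 1.27 = 0.6172
  σ(X2,X4) = 0.65 × 1.35 × 1.46 = 1.2812
  σ(X3,X4) = 0.45 × 1.27 × 1.46 = 0.8344
σ²_T = Σσ²ᵢ + 2·Σσ_ij = 6.4134 + 2 × 3.8115 = 14.0364
α = (4/3)·(1 − 6.4134/14.0364) = 0.724

α = 0.724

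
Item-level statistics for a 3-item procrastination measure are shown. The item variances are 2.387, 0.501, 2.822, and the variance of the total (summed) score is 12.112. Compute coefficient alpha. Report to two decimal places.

coefficient alpha = 0.79

Σσ²ᵢ = 2.387 + 0.501 + 2.822 = 5.710
α = (k/(k−1))·(1 − Σσ²ᵢ/σ²_total) = (3/2)·(1 − 5.710/12.112) = 0.79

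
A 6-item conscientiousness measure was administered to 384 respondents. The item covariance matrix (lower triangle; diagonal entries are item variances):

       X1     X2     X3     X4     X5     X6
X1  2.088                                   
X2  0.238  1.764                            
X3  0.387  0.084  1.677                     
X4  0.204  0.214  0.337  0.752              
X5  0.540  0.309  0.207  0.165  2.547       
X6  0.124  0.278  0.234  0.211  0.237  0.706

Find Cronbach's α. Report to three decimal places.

sum of item variances = 2.088 + 1.764 + 1.677 + 0.752 + 2.547 + 0.706 = 9.534
Sum of the distinct covariances = 3.769
σ²_T = 9.534 + 2 × 3.769 = 17.072
α = (k/(k−1))·(1 − sum of item variances/σ²_T) = (6/5)·(1 − 9.534/17.072) = 0.530

α = 0.530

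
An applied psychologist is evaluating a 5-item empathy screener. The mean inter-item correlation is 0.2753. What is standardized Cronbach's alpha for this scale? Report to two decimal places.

Standardized α = k·r̄ / (1 + (k−1)·r̄) = 5 × 0.2753 / (1 + 4 × 0.2753)
  = 1.3765 / 2.1012 = 0.66

α = 0.66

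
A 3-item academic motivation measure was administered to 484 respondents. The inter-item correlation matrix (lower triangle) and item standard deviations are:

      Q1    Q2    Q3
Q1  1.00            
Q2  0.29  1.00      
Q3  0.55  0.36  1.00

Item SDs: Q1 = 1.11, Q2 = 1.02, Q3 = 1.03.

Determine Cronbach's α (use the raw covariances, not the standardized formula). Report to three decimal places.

Cronbach's α = 0.667

Σσ²ᵢ = 1.11² + 1.02² + 1.03² = 3.3334
Covariances σ_ij = r_ij · s_i · s_j:
  σ(Q1,Q2) = 0.29 × 1.11 × 1.02 = 0.3283
  σ(Q1,Q3) = 0.55 × 1.11 × 1.03 = 0.6288
  σ(Q2,Q3) = 0.36 × 1.02 × 1.03 = 0.3782
σ²_T = Σσ²ᵢ + 2·Σσ_ij = 3.3334 + 2 × 1.3353 = 6.0040
α = (3/2)·(1 − 3.3334/6.0040) = 0.667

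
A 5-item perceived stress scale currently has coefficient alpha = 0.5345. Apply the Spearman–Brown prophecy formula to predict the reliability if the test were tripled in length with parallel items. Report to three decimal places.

predicted reliability = 0.775

Length factor m = 3
α' = m·α / (1 + (m−1)·α)
   = 3 × 0.5345 / (1 + (3 − 1) × 0.5345)
   = 1.6035 / 2.0690 = 0.775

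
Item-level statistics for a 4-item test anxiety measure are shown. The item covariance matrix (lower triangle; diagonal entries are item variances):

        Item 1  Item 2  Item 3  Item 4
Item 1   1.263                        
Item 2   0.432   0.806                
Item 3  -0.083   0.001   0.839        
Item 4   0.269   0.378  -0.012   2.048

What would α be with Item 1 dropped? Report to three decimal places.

Remaining items: Item 2, Item 3, Item 4 (k = 3).
Σσ²ᵢ = 0.806 + 0.839 + 2.048 = 3.693
Var(T) = 3.693 + 2 × 0.367 = 4.427
α (item deleted) = (3/2)·(1 − 3.693/4.427) = 0.249

α = 0.249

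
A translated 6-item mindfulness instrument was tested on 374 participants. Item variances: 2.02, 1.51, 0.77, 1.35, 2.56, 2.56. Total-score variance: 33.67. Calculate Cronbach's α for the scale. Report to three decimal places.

Cronbach's α = 0.816

sum of item variances = 2.02 + 1.51 + 0.77 + 1.35 + 2.56 + 2.56 = 10.77
α = (k/(k−1))·(1 − sum of item variances/σ²_T) = (6/5)·(1 − 10.77/33.67) = 0.816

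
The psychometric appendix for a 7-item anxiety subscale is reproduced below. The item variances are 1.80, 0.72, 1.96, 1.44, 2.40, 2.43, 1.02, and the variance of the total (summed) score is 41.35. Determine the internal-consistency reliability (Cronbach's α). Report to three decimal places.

Σσᵢ² = 1.80 + 0.72 + 1.96 + 1.44 + 2.40 + 2.43 + 1.02 = 11.77
α = (k/(k−1))·(1 − Σσᵢ²/σ²_T) = (7/6)·(1 − 11.77/41.35) = 0.835

α = 0.835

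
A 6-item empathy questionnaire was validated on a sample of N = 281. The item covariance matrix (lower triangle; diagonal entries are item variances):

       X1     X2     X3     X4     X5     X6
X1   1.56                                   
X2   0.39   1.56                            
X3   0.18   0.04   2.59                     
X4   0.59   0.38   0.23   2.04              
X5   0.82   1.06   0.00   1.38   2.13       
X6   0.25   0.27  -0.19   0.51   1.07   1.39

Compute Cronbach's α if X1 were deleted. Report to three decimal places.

Cronbach's α = 0.618

Remaining items: X2, X3, X4, X5, X6 (k = 5).
Σσ²ᵢ = 1.56 + 2.59 + 2.04 + 2.13 + 1.39 = 9.71
σ²_total = 9.71 + 2 × 4.75 = 19.21
α (item deleted) = (5/4)·(1 − 9.71/19.21) = 0.618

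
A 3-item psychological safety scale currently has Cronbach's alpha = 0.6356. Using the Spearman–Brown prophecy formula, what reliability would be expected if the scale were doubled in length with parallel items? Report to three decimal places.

Length factor m = 2
α' = m·α / (1 + (m−1)·α)
   = 2 × 0.6356 / (1 + (2 − 1) × 0.6356)
   = 1.2712 / 1.6356 = 0.777

predicted reliability = 0.777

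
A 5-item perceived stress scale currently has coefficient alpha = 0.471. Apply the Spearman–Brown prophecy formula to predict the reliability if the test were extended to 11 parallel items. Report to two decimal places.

Length factor m = 11/5 = 2.2000
α' = m·α / (1 + (m−1)·α)
   = 11/5 × 0.471 / (1 + (11/5 − 1) × 0.471)
   = 1.0362 / 1.5652 = 0.66

predicted reliability = 0.66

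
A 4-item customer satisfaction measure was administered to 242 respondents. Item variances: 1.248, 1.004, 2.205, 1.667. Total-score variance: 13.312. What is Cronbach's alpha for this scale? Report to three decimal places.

Σσ²ᵢ = 1.248 + 1.004 + 2.205 + 1.667 = 6.124
α = (k/(k−1))·(1 − Σσ²ᵢ/total variance) = (4/3)·(1 − 6.124/13.312) = 0.720

Cronbach's alpha = 0.720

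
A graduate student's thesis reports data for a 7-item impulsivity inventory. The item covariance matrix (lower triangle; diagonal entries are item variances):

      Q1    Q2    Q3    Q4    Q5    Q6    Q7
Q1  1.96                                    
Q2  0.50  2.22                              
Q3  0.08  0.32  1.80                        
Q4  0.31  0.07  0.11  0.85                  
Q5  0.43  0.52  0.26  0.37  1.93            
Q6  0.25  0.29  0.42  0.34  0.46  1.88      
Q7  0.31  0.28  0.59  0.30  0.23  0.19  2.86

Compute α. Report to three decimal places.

ΣVar(i) = 1.96 + 2.22 + 1.80 + 0.85 + 1.93 + 1.88 + 2.86 = 13.50
Sum of off-diagonal covariances = 6.63
σ²_total = 13.50 + 2 × 6.63 = 26.76
α = (k/(k−1))·(1 − ΣVar(i)/σ²_total) = (7/6)·(1 − 13.50/26.76) = 0.578

α = 0.578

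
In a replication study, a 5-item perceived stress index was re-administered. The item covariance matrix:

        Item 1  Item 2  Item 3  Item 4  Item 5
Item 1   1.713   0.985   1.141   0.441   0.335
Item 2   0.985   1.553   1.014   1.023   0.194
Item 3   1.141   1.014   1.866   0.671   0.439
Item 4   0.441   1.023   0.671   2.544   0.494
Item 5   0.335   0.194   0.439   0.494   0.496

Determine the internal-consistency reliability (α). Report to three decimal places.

α = 0.778

Σσᵢ² = 1.713 + 1.553 + 1.866 + 2.544 + 0.496 = 8.172
Σ_{i<j} σ_ij = 6.737
Var(T) = 8.172 + 2 × 6.737 = 21.646
α = (k/(k−1))·(1 − Σσᵢ²/Var(T)) = (5/4)·(1 − 8.172/21.646) = 0.778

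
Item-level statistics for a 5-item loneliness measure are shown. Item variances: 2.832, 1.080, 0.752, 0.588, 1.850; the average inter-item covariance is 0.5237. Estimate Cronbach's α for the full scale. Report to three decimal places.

α = 0.745

Σσ²ᵢ = 2.832 + 1.080 + 0.752 + 0.588 + 1.850 = 7.102
Sum of the 10 distinct covariances = 10 × 0.5237 = 5.2370
σ²_T = Σσ²ᵢ + 2·Σcov = 7.102 + 2 × 5.2370 = 17.5760
α = (5/4)·(1 − 7.102/17.5760) = 0.745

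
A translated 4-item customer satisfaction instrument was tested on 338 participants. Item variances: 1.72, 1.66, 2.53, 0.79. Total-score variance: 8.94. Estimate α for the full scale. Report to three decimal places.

Σσ²ᵢ = 1.72 + 1.66 + 2.53 + 0.79 = 6.70
α = (k/(k−1))·(1 − Σσ²ᵢ/Var(T)) = (4/3)·(1 − 6.70/8.94) = 0.334

α = 0.334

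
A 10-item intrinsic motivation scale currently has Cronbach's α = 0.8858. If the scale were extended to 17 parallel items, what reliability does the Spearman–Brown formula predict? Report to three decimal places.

Length factor m = 17/10 = 1.7000
α' = m·α / (1 + (m−1)·α)
   = 17/10 × 0.8858 / (1 + (17/10 − 1) × 0.8858)
   = 1.5059 / 1.6201 = 0.930

predicted reliability = 0.930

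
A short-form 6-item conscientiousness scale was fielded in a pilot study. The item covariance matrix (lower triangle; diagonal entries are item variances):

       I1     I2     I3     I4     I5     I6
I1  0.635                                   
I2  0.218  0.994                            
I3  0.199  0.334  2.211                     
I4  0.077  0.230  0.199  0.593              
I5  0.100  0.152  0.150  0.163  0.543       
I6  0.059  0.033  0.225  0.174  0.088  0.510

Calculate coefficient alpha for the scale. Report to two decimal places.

sum of item variances = 0.635 + 0.994 + 2.211 + 0.593 + 0.543 + 0.510 = 5.486
Σ_{i<j} σ_ij = 2.401
σ²_T = 5.486 + 2 × 2.401 = 10.288
α = (k/(k−1))·(1 − sum of item variances/σ²_T) = (6/5)·(1 − 5.486/10.288) = 0.56

coefficient alpha = 0.56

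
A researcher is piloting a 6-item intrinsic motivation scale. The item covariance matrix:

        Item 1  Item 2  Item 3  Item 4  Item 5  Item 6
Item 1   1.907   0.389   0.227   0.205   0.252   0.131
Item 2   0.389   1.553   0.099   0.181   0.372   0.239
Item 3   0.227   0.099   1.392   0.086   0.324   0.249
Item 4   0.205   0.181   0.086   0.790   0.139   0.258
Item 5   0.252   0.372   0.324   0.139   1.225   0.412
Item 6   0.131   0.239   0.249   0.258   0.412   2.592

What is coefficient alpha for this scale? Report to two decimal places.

α = 0.52

Σσ²ᵢ = 1.907 + 1.553 + 1.392 + 0.790 + 1.225 + 2.592 = 9.459
Σ_{i<j} σ_ij = 3.563
σ²_total = 9.459 + 2 × 3.563 = 16.585
α = (k/(k−1))·(1 − Σσ²ᵢ/σ²_total) = (6/5)·(1 − 9.459/16.585) = 0.52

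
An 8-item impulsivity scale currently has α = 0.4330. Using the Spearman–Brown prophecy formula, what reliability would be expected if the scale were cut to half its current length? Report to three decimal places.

Length factor m = 1/2
α' = m·α / (1 − (1−m)·α)
   = 1/2 × 0.4330 / (1 − (1 − 1/2) × 0.4330)
   = 0.2165 / 0.7835 = 0.276

predicted reliability = 0.276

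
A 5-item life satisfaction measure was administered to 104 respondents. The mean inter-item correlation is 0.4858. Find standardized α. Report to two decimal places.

Standardized α = k·r̄ / (1 + (k−1)·r̄) = 5 × 0.4858 / (1 + 4 × 0.4858)
  = 2.4290 / 2.9432 = 0.83

α = 0.83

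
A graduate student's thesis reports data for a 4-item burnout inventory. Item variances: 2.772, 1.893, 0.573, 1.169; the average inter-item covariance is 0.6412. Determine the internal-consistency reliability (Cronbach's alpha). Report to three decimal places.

Cronbach's alpha = 0.728

sum of item variances = 2.772 + 1.893 + 0.573 + 1.169 = 6.407
Sum of the 6 distinct covariances = 6 × 0.6412 = 3.8472
Var(T) = sum of item variances + 2·Σcov = 6.407 + 2 × 3.8472 = 14.1014
α = (4/3)·(1 − 6.407/14.1014) = 0.728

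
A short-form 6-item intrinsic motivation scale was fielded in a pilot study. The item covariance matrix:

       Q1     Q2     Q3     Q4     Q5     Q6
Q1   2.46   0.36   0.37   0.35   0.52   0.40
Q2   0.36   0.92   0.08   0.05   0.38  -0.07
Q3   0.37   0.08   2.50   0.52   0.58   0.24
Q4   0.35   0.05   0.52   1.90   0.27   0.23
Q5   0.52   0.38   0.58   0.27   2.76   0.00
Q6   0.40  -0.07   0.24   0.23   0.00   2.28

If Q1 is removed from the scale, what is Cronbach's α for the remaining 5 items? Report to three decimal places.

α = 0.382

Remaining items: Q2, Q3, Q4, Q5, Q6 (k = 5).
Σσ²ᵢ = 0.92 + 2.50 + 1.90 + 2.76 + 2.28 = 10.36
Var(T) = 10.36 + 2 × 2.28 = 14.92
α (item deleted) = (5/4)·(1 − 10.36/14.92) = 0.382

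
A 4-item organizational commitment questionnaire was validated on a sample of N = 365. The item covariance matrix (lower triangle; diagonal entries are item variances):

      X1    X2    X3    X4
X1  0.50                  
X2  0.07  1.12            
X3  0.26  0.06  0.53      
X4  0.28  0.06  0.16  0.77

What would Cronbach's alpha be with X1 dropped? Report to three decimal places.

Cronbach's alpha = 0.282

Remaining items: X2, X3, X4 (k = 3).
ΣVar(i) = 1.12 + 0.53 + 0.77 = 2.42
Var(T) = 2.42 + 2 × 0.28 = 2.98
α (item deleted) = (3/2)·(1 − 2.42/2.98) = 0.282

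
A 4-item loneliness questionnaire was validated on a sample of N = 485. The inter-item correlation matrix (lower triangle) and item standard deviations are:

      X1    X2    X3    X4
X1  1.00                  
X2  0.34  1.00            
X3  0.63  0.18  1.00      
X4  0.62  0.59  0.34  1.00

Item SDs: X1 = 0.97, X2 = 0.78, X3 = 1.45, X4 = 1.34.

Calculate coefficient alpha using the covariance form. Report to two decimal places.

coefficient alpha = 0.74

Σσ²ᵢ = 0.97² + 0.78² + 1.45² + 1.34² = 5.4474
Covariances σ_ij = r_ij · s_i · s_j:
  σ(X1,X2) = 0.34 × 0.97 × 0.78 = 0.2572
  σ(X1,X3) = 0.63 × 0.97 × 1.45 = 0.8861
  σ(X1,X4) = 0.62 × 0.97 × 1.34 = 0.8059
  σ(X2,X3) = 0.18 × 0.78 × 1.45 = 0.2036
  σ(X2,X4) = 0.59 × 0.78 × 1.34 = 0.6167
  σ(X3,X4) = 0.34 × 1.45 × 1.34 = 0.6606
σ²_T = Σσ²ᵢ + 2·Σσ_ij = 5.4474 + 2 × 3.4301 = 12.3076
α = (4/3)·(1 − 5.4474/12.3076) = 0.74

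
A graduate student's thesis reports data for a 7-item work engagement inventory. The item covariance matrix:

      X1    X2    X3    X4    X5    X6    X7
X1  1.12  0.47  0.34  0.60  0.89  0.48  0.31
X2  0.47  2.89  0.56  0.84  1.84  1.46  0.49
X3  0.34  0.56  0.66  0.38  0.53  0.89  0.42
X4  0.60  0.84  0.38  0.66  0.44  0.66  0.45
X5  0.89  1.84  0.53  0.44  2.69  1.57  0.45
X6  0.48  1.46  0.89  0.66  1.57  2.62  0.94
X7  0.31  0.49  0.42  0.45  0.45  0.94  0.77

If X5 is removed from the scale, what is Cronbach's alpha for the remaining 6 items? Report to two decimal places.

Cronbach's alpha = 0.82

Remaining items: X1, X2, X3, X4, X6, X7 (k = 6).
sum of item variances = 1.12 + 2.89 + 0.66 + 0.66 + 2.62 + 0.77 = 8.72
σ²_total = 8.72 + 2 × 9.29 = 27.30
α (item deleted) = (6/5)·(1 − 8.72/27.30) = 0.82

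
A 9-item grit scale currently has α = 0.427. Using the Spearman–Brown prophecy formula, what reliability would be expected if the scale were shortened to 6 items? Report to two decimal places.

Length factor m = 6/9 = 0.6667
α' = m·α / (1 − (1−m)·α)
   = 6/9 × 0.427 / (1 − (1 − 6/9) × 0.427)
   = 0.2847 / 0.8577 = 0.33

predicted reliability = 0.33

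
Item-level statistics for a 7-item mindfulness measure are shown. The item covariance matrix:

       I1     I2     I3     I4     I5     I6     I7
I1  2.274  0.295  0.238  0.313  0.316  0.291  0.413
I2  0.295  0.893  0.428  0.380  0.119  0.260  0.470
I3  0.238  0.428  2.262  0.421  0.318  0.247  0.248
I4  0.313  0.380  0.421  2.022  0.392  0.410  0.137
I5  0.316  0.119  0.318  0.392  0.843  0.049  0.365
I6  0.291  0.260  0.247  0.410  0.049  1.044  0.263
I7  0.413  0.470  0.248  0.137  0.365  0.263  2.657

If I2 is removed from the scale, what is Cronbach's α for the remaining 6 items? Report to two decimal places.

α = 0.53

Remaining items: I1, I3, I4, I5, I6, I7 (k = 6).
Σσ²ᵢ = 2.274 + 2.262 + 2.022 + 0.843 + 1.044 + 2.657 = 11.102
Var(T) = 11.102 + 2 × 4.421 = 19.944
α (item deleted) = (6/5)·(1 − 11.102/19.944) = 0.53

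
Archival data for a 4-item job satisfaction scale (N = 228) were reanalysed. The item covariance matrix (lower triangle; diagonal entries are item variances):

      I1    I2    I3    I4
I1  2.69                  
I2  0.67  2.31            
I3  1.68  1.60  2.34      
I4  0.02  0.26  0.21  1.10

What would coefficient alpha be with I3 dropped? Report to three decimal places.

α = 0.356

Remaining items: I1, I2, I4 (k = 3).
sum of item variances = 2.69 + 2.31 + 1.10 = 6.10
Var(T) = 6.10 + 2 × 0.95 = 8.00
α (item deleted) = (3/2)·(1 − 6.10/8.00) = 0.356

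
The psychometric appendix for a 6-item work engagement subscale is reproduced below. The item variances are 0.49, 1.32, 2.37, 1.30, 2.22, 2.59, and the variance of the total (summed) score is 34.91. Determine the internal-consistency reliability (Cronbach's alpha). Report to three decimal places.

α = 0.846

sum of item variances = 0.49 + 1.32 + 2.37 + 1.30 + 2.22 + 2.59 = 10.29
α = (k/(k−1))·(1 − sum of item variances/σ²_T) = (6/5)·(1 − 10.29/34.91) = 0.846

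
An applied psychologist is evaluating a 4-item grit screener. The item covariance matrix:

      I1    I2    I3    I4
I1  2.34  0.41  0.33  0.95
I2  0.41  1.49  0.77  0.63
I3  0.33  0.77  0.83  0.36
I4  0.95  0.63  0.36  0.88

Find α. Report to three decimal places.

ΣVar(i) = 2.34 + 1.49 + 0.83 + 0.88 = 5.54
Σ_{i<j} σ_ij = 3.45
total variance = 5.54 + 2 × 3.45 = 12.44
α = (k/(k−1))·(1 − ΣVar(i)/total variance) = (4/3)·(1 − 5.54/12.44) = 0.740

α = 0.740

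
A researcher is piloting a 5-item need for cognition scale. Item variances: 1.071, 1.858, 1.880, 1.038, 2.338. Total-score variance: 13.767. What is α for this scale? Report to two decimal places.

Σσ²ᵢ = 1.071 + 1.858 + 1.880 + 1.038 + 2.338 = 8.185
α = (k/(k−1))·(1 − Σσ²ᵢ/σ²_total) = (5/4)·(1 − 8.185/13.767) = 0.51

α = 0.51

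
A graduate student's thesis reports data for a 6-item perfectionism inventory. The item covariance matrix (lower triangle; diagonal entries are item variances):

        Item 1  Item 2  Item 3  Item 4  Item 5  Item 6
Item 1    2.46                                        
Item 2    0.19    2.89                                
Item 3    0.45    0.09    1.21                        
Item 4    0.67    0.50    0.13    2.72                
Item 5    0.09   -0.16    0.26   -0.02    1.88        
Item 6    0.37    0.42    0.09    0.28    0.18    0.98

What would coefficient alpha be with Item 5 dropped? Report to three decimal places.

α = 0.479

Remaining items: Item 1, Item 2, Item 3, Item 4, Item 6 (k = 5).
ΣVar(i) = 2.46 + 2.89 + 1.21 + 2.72 + 0.98 = 10.26
σ²_T = 10.26 + 2 × 3.19 = 16.64
α (item deleted) = (5/4)·(1 − 10.26/16.64) = 0.479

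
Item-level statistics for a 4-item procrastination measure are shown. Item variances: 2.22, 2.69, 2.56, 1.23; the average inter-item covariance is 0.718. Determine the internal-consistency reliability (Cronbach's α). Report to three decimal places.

sum of item variances = 2.22 + 2.69 + 2.56 + 1.23 = 8.70
Sum of the 6 distinct covariances = 6 × 0.718 = 4.308
total variance = sum of item variances + 2·Σcov = 8.70 + 2 × 4.308 = 17.316
α = (4/3)·(1 − 8.70/17.316) = 0.663

Cronbach's α = 0.663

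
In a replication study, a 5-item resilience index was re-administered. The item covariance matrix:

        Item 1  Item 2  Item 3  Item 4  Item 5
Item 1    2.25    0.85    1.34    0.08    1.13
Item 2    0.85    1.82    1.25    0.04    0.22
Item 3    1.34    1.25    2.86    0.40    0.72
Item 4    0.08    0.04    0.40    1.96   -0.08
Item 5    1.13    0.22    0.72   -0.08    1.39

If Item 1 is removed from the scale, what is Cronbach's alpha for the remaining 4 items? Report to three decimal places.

Remaining items: Item 2, Item 3, Item 4, Item 5 (k = 4).
Σσ²ᵢ = 1.82 + 2.86 + 1.96 + 1.39 = 8.03
total variance = 8.03 + 2 × 2.55 = 13.13
α (item deleted) = (4/3)·(1 − 8.03/13.13) = 0.518

α = 0.518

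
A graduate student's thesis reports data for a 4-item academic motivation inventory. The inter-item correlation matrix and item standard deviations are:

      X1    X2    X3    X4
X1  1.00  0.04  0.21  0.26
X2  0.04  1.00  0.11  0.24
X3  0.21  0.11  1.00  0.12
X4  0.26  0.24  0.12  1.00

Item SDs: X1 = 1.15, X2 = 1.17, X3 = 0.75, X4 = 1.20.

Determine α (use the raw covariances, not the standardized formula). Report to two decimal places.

Σσ²ᵢ = 1.15² + 1.17² + 0.75² + 1.20² = 4.6939
Covariances σ_ij = r_ij · s_i · s_j:
  σ(X1,X2) = 0.04 × 1.15 × 1.17 = 0.0538
  σ(X1,X3) = 0.21 × 1.15 × 0.75 = 0.1811
  σ(X1,X4) = 0.26 × 1.15 × 1.20 = 0.3588
  σ(X2,X3) = 0.11 × 1.17 × 0.75 = 0.0965
  σ(X2,X4) = 0.24 × 1.17 × 1.20 = 0.3370
  σ(X3,X4) = 0.12 × 0.75 × 1.20 = 0.1080
σ²_T = Σσ²ᵢ + 2·Σσ_ij = 4.6939 + 2 × 1.1352 = 6.9643
α = (4/3)·(1 − 4.6939/6.9643) = 0.43

α = 0.43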